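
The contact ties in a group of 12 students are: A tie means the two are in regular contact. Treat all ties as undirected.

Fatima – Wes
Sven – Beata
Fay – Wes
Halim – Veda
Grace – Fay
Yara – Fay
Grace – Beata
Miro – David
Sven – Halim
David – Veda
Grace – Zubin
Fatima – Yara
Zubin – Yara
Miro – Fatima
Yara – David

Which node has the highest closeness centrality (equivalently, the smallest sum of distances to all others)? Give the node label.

Yara

Farness (sum of distances to all others) for each node — Beata:30, David:24, Fatima:28, Fay:24, Grace:26, Halim:32, Miro:30, Sven:32, Veda:28, Wes:30, Yara:22, Zubin:26.
The smallest farness is 22, for Yara, so Yara has the highest closeness.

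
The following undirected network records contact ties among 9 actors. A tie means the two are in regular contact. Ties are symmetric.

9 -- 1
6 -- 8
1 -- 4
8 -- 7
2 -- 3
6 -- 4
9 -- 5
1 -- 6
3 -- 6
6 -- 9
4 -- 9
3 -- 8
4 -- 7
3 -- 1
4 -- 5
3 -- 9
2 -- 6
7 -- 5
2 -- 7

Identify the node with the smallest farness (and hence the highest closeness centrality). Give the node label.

Farness (sum of distances to all others) for each node — 1:12, 2:13, 3:11, 4:11, 5:13, 6:10, 7:12, 8:13, 9:11.
The smallest farness is 10, for 6, so 6 has the highest closeness.

6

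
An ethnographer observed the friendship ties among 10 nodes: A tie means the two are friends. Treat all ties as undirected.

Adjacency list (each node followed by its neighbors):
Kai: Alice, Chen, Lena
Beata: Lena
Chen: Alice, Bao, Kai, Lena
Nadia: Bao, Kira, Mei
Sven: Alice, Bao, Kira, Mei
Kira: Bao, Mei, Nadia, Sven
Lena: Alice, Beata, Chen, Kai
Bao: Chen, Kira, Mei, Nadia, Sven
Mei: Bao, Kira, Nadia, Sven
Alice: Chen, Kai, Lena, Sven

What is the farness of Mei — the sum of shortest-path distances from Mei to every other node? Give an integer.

Distances from Mei: Alice:2, Bao:1, Beata:4, Chen:2, Kai:3, Kira:1, Lena:3, Nadia:1, Sven:1.
Sum = 2 + 1 + 4 + 2 + 3 + 1 + 3 + 1 + 1 = 18.

18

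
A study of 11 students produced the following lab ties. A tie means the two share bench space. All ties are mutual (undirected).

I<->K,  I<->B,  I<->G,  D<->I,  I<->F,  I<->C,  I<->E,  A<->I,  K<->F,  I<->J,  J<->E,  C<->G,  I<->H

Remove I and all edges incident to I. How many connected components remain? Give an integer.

Without I, the remaining ties split the others into: {F, K}; {E, J}; {H}; {D}; {C, G}; {A}; {B}.
That's 7 separate components.

7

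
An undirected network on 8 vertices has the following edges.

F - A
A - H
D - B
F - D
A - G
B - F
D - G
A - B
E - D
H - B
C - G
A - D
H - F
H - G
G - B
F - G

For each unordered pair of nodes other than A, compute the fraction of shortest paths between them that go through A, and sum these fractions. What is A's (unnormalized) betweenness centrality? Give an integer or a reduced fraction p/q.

1/2

Pairs whose geodesics pass through A — H–D: 1/4; H–E: 1/4.
All other pairs contribute 0.
Summing the contributions gives betweenness(A) = 1/2.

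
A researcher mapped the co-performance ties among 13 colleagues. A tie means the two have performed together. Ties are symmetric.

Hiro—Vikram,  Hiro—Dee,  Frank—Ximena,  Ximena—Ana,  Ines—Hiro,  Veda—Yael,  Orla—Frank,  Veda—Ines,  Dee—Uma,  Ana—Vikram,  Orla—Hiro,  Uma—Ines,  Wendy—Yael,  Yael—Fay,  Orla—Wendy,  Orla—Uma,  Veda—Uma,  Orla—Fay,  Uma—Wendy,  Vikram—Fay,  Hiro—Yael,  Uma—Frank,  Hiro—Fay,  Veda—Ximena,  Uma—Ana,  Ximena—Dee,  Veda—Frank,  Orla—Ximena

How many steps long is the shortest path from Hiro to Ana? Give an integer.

One shortest route is Hiro – Vikram – Ana, which uses 2 edges, and Hiro and Ana are not directly tied, so nothing shorter exists. So d(Hiro,Ana) = 2.

2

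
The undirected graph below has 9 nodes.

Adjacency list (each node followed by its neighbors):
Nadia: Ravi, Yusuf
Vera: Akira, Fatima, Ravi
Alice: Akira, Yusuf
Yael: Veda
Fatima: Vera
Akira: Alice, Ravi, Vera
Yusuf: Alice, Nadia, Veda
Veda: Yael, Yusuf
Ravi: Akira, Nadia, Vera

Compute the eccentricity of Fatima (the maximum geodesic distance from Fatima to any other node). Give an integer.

6

Distances from Fatima: Akira:2, Alice:3, Nadia:3, Ravi:2, Veda:5, Vera:1, Yael:6, Yusuf:4.
The largest is 6 (to Yael), so the eccentricity of Fatima is 6.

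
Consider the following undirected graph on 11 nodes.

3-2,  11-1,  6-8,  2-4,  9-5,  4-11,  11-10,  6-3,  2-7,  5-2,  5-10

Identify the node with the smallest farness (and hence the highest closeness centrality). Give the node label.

2

Farness (sum of distances to all others) for each node — 1:34, 2:18, 3:23, 4:22, 5:21, 6:30, 7:27, 8:39, 9:30, 10:25, 11:25.
The smallest farness is 18, for 2, so 2 has the highest closeness.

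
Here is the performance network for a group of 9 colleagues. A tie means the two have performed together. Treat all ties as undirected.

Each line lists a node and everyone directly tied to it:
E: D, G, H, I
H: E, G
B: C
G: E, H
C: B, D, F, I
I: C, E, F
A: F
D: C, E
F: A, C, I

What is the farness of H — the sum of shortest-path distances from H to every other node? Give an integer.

20

Distances from H: A:4, B:4, C:3, D:2, E:1, F:3, G:1, I:2.
Sum = 4 + 4 + 3 + 2 + 1 + 3 + 1 + 2 = 20.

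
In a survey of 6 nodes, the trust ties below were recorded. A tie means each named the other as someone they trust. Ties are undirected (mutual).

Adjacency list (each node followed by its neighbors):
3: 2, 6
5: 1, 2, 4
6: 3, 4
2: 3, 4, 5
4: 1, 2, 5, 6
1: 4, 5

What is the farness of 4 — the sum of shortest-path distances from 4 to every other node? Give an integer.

Distances from 4: 1:1, 2:1, 3:2, 5:1, 6:1.
Sum = 1 + 1 + 2 + 1 + 1 = 6.

6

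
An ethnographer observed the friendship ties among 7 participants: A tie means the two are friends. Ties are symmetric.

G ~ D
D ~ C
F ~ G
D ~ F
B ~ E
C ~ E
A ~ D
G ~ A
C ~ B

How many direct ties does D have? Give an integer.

4

D is directly tied to A, C, F, and G. That is 4 neighbors, so the degree of D is 4.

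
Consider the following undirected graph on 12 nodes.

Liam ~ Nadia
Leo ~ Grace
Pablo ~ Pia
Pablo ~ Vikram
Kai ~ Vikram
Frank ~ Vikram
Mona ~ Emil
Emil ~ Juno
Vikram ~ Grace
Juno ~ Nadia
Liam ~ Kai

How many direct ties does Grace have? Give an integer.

2

Grace is directly tied to Leo and Vikram. That is 2 neighbors, so the degree of Grace is 2.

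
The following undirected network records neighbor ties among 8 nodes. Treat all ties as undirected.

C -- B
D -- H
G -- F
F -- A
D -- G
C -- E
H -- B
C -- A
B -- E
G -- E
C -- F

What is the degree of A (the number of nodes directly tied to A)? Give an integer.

A is directly tied to C and F. That is 2 neighbors, so the degree of A is 2.

2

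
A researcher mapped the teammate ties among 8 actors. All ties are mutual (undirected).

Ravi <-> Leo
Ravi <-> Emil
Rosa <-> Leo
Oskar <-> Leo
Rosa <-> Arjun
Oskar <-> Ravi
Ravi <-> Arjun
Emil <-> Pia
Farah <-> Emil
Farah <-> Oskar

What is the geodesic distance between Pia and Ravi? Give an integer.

One shortest route is Pia – Emil – Ravi, which uses 2 edges, and Pia and Ravi are not directly tied, so nothing shorter exists. So d(Pia,Ravi) = 2.

2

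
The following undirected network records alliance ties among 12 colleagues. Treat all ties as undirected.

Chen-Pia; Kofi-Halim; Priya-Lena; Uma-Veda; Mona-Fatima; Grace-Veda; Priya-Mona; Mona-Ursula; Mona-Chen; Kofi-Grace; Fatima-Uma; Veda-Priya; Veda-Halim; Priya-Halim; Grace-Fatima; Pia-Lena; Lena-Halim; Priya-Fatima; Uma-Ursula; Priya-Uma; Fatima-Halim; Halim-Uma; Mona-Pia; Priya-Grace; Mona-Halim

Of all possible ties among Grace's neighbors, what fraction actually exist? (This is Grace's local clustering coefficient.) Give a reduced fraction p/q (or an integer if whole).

Grace's neighbors: Fatima, Kofi, Priya, and Veda (k = 4).
Possible neighbor pairs: C(4,2) = 6. Edges among them: Fatima–Priya, Priya–Veda → e = 2.
Clustering(Grace) = 2/6 = 1/3.

1/3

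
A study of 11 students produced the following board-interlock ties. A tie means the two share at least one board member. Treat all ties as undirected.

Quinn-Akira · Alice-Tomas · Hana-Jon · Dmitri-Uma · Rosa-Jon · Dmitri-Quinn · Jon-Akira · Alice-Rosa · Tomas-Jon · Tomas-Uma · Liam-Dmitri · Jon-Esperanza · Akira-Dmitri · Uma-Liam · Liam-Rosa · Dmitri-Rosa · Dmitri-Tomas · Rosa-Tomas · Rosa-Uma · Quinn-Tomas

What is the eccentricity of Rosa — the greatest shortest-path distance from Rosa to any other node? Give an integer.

Distances from Rosa: Akira:2, Alice:1, Dmitri:1, Esperanza:2, Hana:2, Jon:1, Liam:1, Quinn:2, Tomas:1, Uma:1.
The largest is 2 (to Quinn, Akira, Hana, and Esperanza), so the eccentricity of Rosa is 2.

2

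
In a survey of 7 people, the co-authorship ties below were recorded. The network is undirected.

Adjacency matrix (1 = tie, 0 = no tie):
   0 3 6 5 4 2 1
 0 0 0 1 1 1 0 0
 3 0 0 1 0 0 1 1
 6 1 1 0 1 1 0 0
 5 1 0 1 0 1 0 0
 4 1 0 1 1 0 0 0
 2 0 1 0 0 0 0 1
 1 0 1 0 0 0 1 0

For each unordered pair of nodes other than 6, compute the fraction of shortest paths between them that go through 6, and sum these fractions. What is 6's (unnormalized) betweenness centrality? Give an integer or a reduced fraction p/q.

9

Pairs whose geodesics pass through 6 — 0–3: 1; 0–2: 1; 0–1: 1; 3–5: 1; 3–4: 1; 5–2: 1; 5–1: 1; 4–2: 1; 4–1: 1.
All other pairs contribute 0.
Summing the contributions gives betweenness(6) = 9.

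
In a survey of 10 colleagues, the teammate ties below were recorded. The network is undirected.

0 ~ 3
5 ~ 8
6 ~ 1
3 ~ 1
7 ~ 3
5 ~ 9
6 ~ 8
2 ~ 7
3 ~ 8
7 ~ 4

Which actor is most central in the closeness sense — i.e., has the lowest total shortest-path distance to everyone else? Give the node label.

3

Farness (sum of distances to all others) for each node — 0:23, 1:21, 2:27, 3:15, 4:27, 5:23, 6:23, 7:19, 8:17, 9:31.
The smallest farness is 15, for 3, so 3 has the highest closeness.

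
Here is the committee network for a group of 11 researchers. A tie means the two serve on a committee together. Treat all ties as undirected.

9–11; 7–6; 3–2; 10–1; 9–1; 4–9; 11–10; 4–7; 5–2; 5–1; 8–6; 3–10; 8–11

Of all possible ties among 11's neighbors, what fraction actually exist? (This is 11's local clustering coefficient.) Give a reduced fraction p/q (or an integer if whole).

11's neighbors: 8, 9, and 10 (k = 3).
Possible neighbor pairs: C(3,2) = 3. Edges among them: none → e = 0.
Clustering(11) = 0/3 = 0.

0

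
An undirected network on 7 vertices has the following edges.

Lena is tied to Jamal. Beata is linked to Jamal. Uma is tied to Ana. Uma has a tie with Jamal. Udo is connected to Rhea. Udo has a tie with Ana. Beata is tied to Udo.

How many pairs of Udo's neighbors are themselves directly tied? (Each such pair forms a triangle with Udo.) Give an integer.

0

Udo's neighbors are Ana, Beata, and Rhea, but none of them are tied to each other, so no triangle contains Udo.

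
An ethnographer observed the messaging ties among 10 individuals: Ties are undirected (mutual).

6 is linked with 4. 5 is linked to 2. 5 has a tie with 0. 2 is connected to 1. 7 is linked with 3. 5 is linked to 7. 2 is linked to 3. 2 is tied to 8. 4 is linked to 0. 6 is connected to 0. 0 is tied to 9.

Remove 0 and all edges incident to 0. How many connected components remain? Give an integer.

3

Without 0, the remaining ties split the others into: {1, 2, 3, 5, 7, 8}; {9}; {4, 6}.
That's 3 separate components.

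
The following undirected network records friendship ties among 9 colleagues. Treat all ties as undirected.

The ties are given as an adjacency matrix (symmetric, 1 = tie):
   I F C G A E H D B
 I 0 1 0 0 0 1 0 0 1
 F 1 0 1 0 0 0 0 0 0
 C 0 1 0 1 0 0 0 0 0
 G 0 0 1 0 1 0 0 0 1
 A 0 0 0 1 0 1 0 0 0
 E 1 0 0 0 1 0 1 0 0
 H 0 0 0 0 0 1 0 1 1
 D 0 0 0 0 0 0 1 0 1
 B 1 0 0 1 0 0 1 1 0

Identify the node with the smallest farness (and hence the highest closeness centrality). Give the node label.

B

Farness (sum of distances to all others) for each node — A:16, B:12, C:17, D:17, E:14, F:17, G:13, H:15, I:13.
The smallest farness is 12, for B, so B has the highest closeness.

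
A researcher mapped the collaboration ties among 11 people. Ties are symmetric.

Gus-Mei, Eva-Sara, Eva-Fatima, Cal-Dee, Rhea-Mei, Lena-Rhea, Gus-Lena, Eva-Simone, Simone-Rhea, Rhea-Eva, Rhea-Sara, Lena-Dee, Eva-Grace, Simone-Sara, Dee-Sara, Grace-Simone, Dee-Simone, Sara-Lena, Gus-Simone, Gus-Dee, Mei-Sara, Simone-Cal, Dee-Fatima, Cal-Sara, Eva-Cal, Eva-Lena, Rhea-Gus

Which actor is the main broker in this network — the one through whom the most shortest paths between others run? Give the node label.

Unnormalized betweenness of each node: Cal:1/5, Dee:71/15, Eva:124/15, Fatima:1/5, Grace:0, Gus:31/15, Lena:59/60, Mei:1/5, Rhea:51/20, Sara:293/60, Simone:71/12.
Eva has the largest value, 124/15, making it the main broker — the node through which the most shortest paths run.

Eva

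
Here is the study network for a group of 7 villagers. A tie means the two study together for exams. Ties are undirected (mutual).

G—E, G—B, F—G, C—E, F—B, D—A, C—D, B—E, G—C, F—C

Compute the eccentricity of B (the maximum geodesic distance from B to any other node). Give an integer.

Distances from B: A:4, C:2, D:3, E:1, F:1, G:1.
The largest is 4 (to A), so the eccentricity of B is 4.

4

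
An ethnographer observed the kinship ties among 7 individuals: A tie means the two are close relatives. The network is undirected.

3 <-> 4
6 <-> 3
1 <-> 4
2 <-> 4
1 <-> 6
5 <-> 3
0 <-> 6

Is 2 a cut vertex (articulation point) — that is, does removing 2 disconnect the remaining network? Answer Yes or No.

No

Even without 2, every remaining node can still reach every other (the residual graph is connected), so 2 is not a cut vertex.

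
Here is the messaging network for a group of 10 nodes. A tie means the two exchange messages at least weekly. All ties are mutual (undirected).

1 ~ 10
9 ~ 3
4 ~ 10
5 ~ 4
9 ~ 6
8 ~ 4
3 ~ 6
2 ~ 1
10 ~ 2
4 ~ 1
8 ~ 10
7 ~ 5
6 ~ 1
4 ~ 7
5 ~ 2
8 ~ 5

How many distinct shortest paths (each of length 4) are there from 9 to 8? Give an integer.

2

The shortest distance is 4. The length-4 paths are: 9–6–1–4–8; 9–6–1–10–8.
That gives 2 distinct shortest paths.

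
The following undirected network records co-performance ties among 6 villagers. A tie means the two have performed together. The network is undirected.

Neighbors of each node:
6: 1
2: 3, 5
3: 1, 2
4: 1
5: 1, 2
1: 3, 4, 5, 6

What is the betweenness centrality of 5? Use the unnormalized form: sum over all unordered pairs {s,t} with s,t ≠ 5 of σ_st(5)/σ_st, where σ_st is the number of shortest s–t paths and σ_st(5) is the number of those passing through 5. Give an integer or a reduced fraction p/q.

Pairs whose geodesics pass through 5 — 1–2: 1/2; 2–4: 1/2; 2–6: 1/2.
All other pairs contribute 0.
Summing the contributions gives betweenness(5) = 3/2.

3/2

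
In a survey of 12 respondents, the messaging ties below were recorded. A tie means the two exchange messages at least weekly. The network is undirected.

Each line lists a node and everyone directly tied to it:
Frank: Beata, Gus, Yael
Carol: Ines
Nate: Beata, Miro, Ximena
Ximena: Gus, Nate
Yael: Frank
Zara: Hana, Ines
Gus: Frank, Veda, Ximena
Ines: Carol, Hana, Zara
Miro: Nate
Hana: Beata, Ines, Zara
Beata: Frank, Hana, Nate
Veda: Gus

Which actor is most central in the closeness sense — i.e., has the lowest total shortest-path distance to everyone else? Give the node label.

Farness (sum of distances to all others) for each node — Beata:21, Carol:42, Frank:24, Gus:28, Hana:25, Ines:32, Miro:35, Nate:25, Veda:38, Ximena:29, Yael:34, Zara:33.
The smallest farness is 21, for Beata, so Beata has the highest closeness.

Beata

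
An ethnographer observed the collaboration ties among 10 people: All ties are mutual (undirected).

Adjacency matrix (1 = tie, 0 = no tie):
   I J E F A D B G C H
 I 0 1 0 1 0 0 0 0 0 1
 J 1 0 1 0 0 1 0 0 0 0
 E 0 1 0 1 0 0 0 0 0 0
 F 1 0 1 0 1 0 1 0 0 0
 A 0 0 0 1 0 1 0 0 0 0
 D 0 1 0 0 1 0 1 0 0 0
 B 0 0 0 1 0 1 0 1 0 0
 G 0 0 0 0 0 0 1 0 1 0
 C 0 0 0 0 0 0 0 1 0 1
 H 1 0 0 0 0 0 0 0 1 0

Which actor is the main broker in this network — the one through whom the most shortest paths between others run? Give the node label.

F

Unnormalized betweenness of each node: A:1/2, B:17/2, C:2, D:13/3, E:1/2, F:31/3, G:4, H:4, I:17/2, J:13/3.
F has the largest value, 31/3, making it the main broker — the node through which the most shortest paths run.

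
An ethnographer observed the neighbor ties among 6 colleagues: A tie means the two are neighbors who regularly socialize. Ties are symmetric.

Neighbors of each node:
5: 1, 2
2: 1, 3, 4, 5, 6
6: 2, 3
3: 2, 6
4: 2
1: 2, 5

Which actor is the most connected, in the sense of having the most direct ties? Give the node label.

Degrees — 1:2, 2:5, 3:2, 4:1, 5:2, 6:2.
The maximum is 5, attained only by 2.

2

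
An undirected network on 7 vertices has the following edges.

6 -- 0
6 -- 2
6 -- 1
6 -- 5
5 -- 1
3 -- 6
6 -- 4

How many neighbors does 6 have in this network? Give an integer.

6 is directly tied to 0, 1, 2, 3, 4, and 5. That is 6 neighbors, so the degree of 6 is 6.

6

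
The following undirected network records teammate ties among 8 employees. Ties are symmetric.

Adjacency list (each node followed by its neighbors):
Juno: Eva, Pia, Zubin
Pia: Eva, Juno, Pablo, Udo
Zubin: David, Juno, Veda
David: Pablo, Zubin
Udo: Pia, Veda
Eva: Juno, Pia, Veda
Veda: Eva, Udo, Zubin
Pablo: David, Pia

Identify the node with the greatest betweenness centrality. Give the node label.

Pia

Unnormalized betweenness of each node: David:4/3, Eva:4/3, Juno:11/6, Pablo:11/6, Pia:6, Udo:5/6, Veda:17/6, Zubin:4.
Pia has the largest value, 6, making it the main broker — the node through which the most shortest paths run.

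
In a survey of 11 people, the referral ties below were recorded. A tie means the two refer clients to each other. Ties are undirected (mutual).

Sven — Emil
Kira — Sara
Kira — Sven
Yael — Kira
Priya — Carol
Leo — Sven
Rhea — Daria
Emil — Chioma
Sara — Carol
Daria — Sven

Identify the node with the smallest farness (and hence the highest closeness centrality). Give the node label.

Farness (sum of distances to all others) for each node — Carol:32, Chioma:35, Daria:26, Emil:26, Kira:20, Leo:28, Priya:41, Rhea:35, Sara:25, Sven:19, Yael:29.
The smallest farness is 19, for Sven, so Sven has the highest closeness.

Sven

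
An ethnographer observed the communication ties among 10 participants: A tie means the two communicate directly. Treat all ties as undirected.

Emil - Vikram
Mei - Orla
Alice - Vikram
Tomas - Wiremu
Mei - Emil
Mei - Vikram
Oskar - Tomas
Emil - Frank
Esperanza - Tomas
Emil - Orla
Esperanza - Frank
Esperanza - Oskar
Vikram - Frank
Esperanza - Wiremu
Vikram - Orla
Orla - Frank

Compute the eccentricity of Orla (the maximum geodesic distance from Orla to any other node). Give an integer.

Distances from Orla: Alice:2, Emil:1, Esperanza:2, Frank:1, Mei:1, Oskar:3, Tomas:3, Vikram:1, Wiremu:3.
The largest is 3 (to Wiremu, Tomas, and Oskar), so the eccentricity of Orla is 3.

3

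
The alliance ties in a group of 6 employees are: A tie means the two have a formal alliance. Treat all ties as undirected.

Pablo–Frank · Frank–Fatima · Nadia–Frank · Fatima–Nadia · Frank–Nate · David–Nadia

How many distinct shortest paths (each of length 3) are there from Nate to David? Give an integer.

The shortest distance is 3, and the only length-3 path is Nate–Frank–Nadia–David. So there is exactly 1 shortest path.

1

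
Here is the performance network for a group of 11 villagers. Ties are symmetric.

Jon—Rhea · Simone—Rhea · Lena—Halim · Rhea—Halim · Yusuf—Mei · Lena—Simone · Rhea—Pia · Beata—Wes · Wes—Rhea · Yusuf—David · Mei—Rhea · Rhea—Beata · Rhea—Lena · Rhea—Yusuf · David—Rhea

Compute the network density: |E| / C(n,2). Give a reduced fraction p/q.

There are 15 edges and 11 nodes, so the maximum possible is C(11,2) = 55.
Density = 15/55 = 3/11.

3/11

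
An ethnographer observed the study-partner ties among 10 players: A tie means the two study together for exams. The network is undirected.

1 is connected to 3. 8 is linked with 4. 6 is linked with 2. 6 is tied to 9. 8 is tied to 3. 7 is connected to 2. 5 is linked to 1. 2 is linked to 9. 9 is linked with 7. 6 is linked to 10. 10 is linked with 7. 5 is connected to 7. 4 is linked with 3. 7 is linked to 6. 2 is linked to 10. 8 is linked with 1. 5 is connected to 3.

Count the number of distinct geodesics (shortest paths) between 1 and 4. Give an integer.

The shortest distance is 2. The length-2 paths are: 1–8–4; 1–3–4.
That gives 2 distinct shortest paths.

2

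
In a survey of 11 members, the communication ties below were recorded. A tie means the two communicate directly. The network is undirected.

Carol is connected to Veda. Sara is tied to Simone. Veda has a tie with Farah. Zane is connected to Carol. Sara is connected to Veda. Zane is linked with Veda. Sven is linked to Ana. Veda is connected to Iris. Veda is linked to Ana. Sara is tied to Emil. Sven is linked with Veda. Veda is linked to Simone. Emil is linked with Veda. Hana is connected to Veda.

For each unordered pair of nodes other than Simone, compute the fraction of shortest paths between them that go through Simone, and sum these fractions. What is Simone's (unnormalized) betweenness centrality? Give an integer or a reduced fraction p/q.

No shortest path between any pair of other nodes passes through Simone.
Summing the contributions gives betweenness(Simone) = 0.

0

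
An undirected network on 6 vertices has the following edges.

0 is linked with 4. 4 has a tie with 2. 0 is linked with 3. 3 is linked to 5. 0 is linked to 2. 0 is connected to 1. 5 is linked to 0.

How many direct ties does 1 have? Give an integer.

1

1 is directly tied to 0. That is 1 neighbor, so the degree of 1 is 1.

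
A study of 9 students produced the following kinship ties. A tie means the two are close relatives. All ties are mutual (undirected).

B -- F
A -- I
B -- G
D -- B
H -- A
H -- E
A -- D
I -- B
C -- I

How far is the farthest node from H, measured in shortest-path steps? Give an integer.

Distances from H: A:1, B:3, C:3, D:2, E:1, F:4, G:4, I:2.
The largest is 4 (to G and F), so the eccentricity of H is 4.

4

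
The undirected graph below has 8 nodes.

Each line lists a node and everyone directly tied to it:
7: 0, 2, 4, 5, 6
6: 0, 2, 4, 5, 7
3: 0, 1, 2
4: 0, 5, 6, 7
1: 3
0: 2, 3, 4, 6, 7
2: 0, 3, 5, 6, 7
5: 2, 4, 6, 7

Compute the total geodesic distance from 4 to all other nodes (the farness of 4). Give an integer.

Distances from 4: 0:1, 1:3, 2:2, 3:2, 5:1, 6:1, 7:1.
Sum = 1 + 3 + 2 + 2 + 1 + 1 + 1 = 11.

11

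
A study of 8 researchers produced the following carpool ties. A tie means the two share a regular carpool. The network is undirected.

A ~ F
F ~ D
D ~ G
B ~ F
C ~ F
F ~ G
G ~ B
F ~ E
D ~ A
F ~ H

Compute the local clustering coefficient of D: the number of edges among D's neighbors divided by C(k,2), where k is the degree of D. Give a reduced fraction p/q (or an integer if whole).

D's neighbors: A, F, and G (k = 3).
Possible neighbor pairs: C(3,2) = 3. Edges among them: A–F, F–G → e = 2.
Clustering(D) = 2/3.

2/3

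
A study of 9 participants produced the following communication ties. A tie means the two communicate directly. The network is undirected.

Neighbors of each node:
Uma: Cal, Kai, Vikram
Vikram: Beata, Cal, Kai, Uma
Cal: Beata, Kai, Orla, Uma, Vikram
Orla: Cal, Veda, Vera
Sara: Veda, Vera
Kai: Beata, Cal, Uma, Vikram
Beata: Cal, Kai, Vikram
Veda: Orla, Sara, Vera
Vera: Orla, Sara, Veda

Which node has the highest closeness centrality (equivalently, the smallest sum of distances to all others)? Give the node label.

Cal

Farness (sum of distances to all others) for each node — Beata:17, Cal:12, Kai:16, Orla:13, Sara:23, Uma:17, Veda:17, Vera:17, Vikram:16.
The smallest farness is 12, for Cal, so Cal has the highest closeness.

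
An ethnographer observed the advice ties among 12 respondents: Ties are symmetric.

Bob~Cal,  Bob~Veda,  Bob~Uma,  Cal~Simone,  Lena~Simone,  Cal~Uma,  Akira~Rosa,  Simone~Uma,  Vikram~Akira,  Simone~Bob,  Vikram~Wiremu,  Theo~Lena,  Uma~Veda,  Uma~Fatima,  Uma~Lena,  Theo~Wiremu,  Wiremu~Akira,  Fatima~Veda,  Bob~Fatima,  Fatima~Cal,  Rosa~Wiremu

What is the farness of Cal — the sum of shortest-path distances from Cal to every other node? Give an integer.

30

Distances from Cal: Akira:5, Bob:1, Fatima:1, Lena:2, Rosa:5, Simone:1, Theo:3, Uma:1, Veda:2, Vikram:5, Wiremu:4.
Sum = 5 + 1 + 1 + 2 + 5 + 1 + 3 + 1 + 2 + 5 + 4 = 30.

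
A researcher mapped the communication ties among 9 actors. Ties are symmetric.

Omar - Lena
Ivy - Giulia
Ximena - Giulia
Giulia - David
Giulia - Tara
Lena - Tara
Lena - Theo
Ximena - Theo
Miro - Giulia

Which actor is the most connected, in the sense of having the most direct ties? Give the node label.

Giulia

Degrees — David:1, Giulia:5, Ivy:1, Lena:3, Miro:1, Omar:1, Tara:2, Theo:2, Ximena:2.
The maximum is 5, attained only by Giulia.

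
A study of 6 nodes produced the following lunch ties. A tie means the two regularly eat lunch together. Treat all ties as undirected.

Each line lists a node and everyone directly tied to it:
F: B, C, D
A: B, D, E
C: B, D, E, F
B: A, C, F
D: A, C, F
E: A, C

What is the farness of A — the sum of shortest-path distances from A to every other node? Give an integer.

7

Distances from A: B:1, C:2, D:1, E:1, F:2.
Sum = 1 + 2 + 1 + 1 + 2 = 7.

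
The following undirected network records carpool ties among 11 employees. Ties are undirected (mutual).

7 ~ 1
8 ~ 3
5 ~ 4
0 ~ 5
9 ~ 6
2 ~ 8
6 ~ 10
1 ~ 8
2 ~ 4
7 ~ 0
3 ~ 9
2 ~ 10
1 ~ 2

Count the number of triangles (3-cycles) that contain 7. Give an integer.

7's neighbors are 0 and 1, but none of them are tied to each other, so no triangle contains 7.

0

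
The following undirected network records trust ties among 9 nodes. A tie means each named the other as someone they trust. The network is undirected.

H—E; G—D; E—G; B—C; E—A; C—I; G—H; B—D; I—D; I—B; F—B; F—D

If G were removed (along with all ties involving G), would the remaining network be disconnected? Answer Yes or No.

Removing G leaves {B, C, D, F, and I} with no path to {A, E, and H}, so the network splits into 2 components. G is a cut vertex.

Yes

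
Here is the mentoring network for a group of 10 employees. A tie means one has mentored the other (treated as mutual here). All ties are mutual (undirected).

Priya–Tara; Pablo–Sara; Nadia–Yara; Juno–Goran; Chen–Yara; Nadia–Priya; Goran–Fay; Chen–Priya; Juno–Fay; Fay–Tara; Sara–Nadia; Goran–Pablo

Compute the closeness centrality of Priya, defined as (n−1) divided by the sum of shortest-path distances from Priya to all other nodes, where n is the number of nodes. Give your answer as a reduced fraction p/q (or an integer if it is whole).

Distances from Priya: Chen:1, Fay:2, Goran:3, Juno:3, Nadia:1, Pablo:3, Sara:2, Tara:1, Yara:2. Sum = 18.
n = 10, so closeness = 9/18 = 1/2.

1/2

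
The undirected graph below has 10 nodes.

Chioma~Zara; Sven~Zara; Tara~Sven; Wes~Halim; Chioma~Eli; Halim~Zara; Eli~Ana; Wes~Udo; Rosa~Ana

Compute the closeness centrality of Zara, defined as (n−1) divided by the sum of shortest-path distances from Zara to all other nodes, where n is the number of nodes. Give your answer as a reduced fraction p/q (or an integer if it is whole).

9/19

Distances from Zara: Ana:3, Chioma:1, Eli:2, Halim:1, Rosa:4, Sven:1, Tara:2, Udo:3, Wes:2. Sum = 19.
n = 10, so closeness = 9/19.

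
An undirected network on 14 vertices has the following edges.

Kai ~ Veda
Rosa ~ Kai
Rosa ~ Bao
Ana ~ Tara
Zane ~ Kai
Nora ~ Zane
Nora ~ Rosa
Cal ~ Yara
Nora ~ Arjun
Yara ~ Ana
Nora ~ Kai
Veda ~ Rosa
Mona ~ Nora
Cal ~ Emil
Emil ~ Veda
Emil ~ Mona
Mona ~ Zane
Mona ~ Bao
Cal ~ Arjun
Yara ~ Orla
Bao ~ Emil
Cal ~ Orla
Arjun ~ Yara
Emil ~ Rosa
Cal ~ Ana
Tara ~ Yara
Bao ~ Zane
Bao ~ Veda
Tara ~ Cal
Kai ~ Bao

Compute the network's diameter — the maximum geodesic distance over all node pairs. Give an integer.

Eccentricity of each node (its greatest distance to any other): Ana:4, Arjun:3, Bao:3, Cal:3, Emil:2, Kai:4, Mona:3, Nora:3, Orla:4, Rosa:3, Tara:4, Veda:3, Yara:3, Zane:4.
The maximum eccentricity is 4, realized for instance by the pair Ana–Zane via Ana – Cal – Arjun – Nora – Zane. So the diameter is 4.

4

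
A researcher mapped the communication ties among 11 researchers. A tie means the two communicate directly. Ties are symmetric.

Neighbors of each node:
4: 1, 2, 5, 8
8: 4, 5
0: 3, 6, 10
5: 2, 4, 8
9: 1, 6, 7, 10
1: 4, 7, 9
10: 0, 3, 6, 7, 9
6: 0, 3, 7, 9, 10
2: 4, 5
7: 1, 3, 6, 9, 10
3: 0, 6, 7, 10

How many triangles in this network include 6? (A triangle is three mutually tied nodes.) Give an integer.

7

6's neighbors: 0, 3, 7, 9, and 10.
Neighbor pairs that are themselves tied: 6–0–3; 6–0–10; 6–3–7; 6–3–10; 6–7–9; 6–7–10; 6–9–10. Each forms one triangle with 6, for 7 in total.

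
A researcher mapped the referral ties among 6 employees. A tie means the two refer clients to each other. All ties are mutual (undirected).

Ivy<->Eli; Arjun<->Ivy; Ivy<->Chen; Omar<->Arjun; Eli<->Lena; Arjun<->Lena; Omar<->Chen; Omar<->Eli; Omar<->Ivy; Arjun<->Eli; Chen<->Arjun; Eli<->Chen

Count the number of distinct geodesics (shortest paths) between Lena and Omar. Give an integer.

2

The shortest distance is 2. The length-2 paths are: Lena–Eli–Omar; Lena–Arjun–Omar.
That gives 2 distinct shortest paths.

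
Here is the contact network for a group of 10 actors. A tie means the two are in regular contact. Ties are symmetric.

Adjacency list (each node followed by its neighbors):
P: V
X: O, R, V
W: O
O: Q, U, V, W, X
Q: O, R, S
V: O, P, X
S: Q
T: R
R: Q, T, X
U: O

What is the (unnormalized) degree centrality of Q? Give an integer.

Q is directly tied to O, R, and S. That is 3 neighbors, so the degree of Q is 3.

3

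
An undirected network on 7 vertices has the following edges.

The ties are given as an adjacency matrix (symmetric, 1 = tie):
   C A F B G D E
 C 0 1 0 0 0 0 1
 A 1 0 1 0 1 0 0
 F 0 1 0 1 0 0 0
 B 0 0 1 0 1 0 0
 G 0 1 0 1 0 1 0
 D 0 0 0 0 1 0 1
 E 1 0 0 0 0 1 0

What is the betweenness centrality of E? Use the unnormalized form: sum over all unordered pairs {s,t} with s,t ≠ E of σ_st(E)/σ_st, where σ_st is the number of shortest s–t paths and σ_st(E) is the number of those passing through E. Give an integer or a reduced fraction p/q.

Pairs whose geodesics pass through E — C–D: 1.
All other pairs contribute 0.
Summing the contributions gives betweenness(E) = 1.

1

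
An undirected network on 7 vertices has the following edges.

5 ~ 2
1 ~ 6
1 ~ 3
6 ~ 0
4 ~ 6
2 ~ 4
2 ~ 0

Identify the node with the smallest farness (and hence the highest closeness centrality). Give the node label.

Farness (sum of distances to all others) for each node — 0:11, 1:13, 2:12, 3:18, 4:11, 5:17, 6:10.
The smallest farness is 10, for 6, so 6 has the highest closeness.

6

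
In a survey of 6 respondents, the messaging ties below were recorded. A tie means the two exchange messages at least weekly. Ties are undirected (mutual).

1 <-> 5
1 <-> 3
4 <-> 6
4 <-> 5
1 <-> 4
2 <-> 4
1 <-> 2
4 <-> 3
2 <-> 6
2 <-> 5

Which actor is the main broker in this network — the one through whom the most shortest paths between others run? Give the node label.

Unnormalized betweenness of each node: 1:1, 2:1, 3:0, 4:3, 5:0, 6:0.
4 has the largest value, 3, making it the main broker — the node through which the most shortest paths run.

4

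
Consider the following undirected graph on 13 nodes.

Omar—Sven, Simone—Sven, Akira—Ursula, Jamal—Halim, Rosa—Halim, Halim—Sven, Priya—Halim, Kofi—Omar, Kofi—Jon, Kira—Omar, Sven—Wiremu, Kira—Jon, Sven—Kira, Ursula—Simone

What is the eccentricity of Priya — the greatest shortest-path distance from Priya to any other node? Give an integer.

5

Distances from Priya: Akira:5, Halim:1, Jamal:2, Jon:4, Kira:3, Kofi:4, Omar:3, Rosa:2, Simone:3, Sven:2, Ursula:4, Wiremu:3.
The largest is 5 (to Akira), so the eccentricity of Priya is 5.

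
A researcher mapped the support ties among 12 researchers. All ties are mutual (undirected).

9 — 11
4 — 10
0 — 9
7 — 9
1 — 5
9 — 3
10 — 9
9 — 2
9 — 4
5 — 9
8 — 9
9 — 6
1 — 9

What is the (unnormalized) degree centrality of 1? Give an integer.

1 is directly tied to 5 and 9. That is 2 neighbors, so the degree of 1 is 2.

2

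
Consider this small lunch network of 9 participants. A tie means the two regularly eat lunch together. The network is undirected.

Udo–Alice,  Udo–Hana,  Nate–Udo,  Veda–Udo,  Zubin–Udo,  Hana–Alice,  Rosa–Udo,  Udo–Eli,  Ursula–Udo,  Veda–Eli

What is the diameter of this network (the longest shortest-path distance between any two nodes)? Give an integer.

Eccentricity of each node (its greatest distance to any other): Alice:2, Eli:2, Hana:2, Nate:2, Rosa:2, Udo:1, Ursula:2, Veda:2, Zubin:2.
The maximum eccentricity is 2, realized for instance by the pair Zubin–Ursula via Zubin – Udo – Ursula. So the diameter is 2.

2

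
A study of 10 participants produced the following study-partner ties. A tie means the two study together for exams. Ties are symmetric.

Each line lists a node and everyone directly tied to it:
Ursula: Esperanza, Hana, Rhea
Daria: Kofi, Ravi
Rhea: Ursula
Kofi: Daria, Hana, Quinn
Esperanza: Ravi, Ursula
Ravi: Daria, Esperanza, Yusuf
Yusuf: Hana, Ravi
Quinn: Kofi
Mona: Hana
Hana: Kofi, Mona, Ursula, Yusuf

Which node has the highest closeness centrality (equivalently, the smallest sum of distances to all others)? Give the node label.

Hana

Farness (sum of distances to all others) for each node — Daria:20, Esperanza:20, Hana:14, Kofi:17, Mona:22, Quinn:25, Ravi:18, Rhea:25, Ursula:17, Yusuf:18.
The smallest farness is 14, for Hana, so Hana has the highest closeness.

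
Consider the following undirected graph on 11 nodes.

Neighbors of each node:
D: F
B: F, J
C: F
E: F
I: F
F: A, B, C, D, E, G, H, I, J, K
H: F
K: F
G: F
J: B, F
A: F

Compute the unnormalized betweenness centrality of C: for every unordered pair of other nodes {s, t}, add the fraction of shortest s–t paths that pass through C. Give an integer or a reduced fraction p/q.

No shortest path between any pair of other nodes passes through C.
Summing the contributions gives betweenness(C) = 0.

0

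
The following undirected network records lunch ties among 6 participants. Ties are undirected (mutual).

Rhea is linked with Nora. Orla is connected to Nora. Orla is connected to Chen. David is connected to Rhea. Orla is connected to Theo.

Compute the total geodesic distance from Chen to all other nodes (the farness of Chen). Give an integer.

12

Distances from Chen: David:4, Nora:2, Orla:1, Rhea:3, Theo:2.
Sum = 4 + 2 + 1 + 3 + 2 = 12.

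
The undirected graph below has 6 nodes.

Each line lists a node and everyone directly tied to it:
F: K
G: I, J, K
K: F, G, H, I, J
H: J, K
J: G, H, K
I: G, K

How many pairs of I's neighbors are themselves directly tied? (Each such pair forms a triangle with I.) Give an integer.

1

I's neighbors: G and K.
Neighbor pairs that are themselves tied: I–G–K. Each forms one triangle with I, for 1 in total.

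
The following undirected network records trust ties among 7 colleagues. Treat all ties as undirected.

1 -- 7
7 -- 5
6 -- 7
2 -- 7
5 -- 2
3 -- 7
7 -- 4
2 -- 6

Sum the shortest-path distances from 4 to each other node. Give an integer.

11

Distances from 4: 1:2, 2:2, 3:2, 5:2, 6:2, 7:1.
Sum = 2 + 2 + 2 + 2 + 2 + 1 = 11.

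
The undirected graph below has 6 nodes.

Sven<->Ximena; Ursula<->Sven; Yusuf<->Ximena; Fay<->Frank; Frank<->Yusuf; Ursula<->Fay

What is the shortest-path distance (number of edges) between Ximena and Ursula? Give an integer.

2

One shortest route is Ximena – Sven – Ursula, which uses 2 edges, and Ximena and Ursula are not directly tied, so nothing shorter exists. So d(Ximena,Ursula) = 2.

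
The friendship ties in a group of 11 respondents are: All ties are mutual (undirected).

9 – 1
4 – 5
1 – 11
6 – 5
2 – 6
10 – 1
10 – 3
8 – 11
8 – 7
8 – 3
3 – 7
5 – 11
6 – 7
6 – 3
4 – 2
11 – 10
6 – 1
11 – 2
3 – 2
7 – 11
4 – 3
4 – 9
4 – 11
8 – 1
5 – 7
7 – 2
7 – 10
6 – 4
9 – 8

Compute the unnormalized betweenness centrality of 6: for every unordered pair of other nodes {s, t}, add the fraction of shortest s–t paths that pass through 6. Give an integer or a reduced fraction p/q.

27/10

Pairs whose geodesics pass through 6 — 1–2: 1/2; 1–3: 1/3; 1–4: 1/3; 1–7: 1/4; 1–5: 1/2; 2–5: 1/4; 3–5: 1/3; 4–7: 1/5.
All other pairs contribute 0.
Summing the contributions gives betweenness(6) = 27/10.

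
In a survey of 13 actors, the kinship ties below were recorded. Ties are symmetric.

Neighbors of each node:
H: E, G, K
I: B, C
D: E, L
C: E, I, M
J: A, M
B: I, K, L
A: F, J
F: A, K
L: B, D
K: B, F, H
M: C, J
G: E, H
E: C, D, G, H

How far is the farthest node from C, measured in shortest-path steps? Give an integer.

4

Distances from C: A:3, B:2, D:2, E:1, F:4, G:2, H:2, I:1, J:2, K:3, L:3, M:1.
The largest is 4 (to F), so the eccentricity of C is 4.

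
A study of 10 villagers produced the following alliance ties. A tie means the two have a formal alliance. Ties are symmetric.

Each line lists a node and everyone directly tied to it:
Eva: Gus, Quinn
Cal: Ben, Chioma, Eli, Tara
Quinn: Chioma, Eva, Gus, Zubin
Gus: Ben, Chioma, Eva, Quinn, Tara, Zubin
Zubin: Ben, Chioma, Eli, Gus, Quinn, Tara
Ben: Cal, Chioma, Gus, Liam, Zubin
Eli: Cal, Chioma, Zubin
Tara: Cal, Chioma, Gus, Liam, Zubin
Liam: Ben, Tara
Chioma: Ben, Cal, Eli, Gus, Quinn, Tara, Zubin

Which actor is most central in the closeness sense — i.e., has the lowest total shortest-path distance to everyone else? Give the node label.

Farness (sum of distances to all others) for each node — Ben:13, Cal:15, Chioma:11, Eli:17, Eva:19, Gus:12, Liam:19, Quinn:15, Tara:13, Zubin:12.
The smallest farness is 11, for Chioma, so Chioma has the highest closeness.

Chioma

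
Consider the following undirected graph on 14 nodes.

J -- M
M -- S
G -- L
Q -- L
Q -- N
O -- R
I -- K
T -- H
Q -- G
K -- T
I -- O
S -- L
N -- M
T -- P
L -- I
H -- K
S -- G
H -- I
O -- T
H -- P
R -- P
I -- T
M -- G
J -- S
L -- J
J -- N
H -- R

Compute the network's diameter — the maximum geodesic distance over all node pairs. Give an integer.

5

Eccentricity of each node (its greatest distance to any other): G:4, H:4, I:3, J:4, K:4, L:3, M:5, N:5, O:4, P:5, Q:4, R:5, S:4, T:4.
The maximum eccentricity is 5, realized for instance by the pair P–N via P – T – I – L – J – N. So the diameter is 5.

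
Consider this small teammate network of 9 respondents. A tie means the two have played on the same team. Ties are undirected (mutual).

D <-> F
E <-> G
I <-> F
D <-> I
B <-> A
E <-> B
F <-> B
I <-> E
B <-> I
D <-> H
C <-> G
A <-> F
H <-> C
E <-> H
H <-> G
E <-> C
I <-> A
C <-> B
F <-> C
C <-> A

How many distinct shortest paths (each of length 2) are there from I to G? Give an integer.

1

The shortest distance is 2, and the only length-2 path is I–E–G. So there is exactly 1 shortest path.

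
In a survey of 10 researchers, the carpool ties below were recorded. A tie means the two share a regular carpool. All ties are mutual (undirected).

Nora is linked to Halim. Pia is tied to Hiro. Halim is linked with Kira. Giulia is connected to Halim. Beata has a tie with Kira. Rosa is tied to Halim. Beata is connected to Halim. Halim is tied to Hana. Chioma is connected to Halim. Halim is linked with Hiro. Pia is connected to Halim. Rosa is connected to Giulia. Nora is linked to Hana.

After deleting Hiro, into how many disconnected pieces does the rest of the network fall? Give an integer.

Hiro's neighbors (Halim and Pia) remain reachable from one another through other ties, so the rest of the network stays in one piece.

1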